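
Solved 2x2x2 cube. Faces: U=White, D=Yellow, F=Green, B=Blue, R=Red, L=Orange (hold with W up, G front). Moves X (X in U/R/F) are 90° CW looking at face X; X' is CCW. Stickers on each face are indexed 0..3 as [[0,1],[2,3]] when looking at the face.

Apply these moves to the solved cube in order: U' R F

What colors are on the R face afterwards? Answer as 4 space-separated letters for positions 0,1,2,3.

Answer: W G G G

Derivation:
After move 1 (U'): U=WWWW F=OOGG R=GGRR B=RRBB L=BBOO
After move 2 (R): R=RGRG U=WOWG F=OYGY D=YBYR B=WRWB
After move 3 (F): F=GOYY U=WOOB R=WGGG D=RRYR L=BYOB
Query: R face = WGGG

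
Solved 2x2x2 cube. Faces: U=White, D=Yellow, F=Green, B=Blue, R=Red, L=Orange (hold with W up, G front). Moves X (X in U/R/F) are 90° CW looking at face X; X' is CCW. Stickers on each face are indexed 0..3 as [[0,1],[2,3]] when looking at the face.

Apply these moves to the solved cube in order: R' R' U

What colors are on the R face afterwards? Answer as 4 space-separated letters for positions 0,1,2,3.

After move 1 (R'): R=RRRR U=WBWB F=GWGW D=YGYG B=YBYB
After move 2 (R'): R=RRRR U=WYWY F=GBGB D=YWYW B=GBGB
After move 3 (U): U=WWYY F=RRGB R=GBRR B=OOGB L=GBOO
Query: R face = GBRR

Answer: G B R R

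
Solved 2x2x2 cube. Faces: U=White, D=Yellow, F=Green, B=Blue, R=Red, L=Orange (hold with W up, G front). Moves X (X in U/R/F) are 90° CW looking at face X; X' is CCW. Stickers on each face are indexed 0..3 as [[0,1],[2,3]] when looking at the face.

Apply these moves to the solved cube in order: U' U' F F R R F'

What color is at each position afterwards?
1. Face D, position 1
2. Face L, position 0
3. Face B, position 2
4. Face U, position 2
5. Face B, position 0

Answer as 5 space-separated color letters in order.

Answer: O R G R B

Derivation:
After move 1 (U'): U=WWWW F=OOGG R=GGRR B=RRBB L=BBOO
After move 2 (U'): U=WWWW F=BBGG R=OORR B=GGBB L=RROO
After move 3 (F): F=GBGB U=WWOR R=WOWR D=ROYY L=RYOY
After move 4 (F): F=GGBB U=WWYY R=OORR D=WWYY L=RROO
After move 5 (R): R=RORO U=WGYB F=GWBY D=WBYG B=YGWB
After move 6 (R): R=RROO U=WWYY F=GBBG D=WWYY B=BGGB
After move 7 (F'): F=BGGB U=WWRO R=WRWO D=ROYY L=RYOY
Query 1: D[1] = O
Query 2: L[0] = R
Query 3: B[2] = G
Query 4: U[2] = R
Query 5: B[0] = B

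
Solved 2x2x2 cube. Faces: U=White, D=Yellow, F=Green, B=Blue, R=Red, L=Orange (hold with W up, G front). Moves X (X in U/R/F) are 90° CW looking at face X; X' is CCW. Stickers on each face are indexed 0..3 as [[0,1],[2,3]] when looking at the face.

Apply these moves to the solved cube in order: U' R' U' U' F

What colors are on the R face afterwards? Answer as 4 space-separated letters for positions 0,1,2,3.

After move 1 (U'): U=WWWW F=OOGG R=GGRR B=RRBB L=BBOO
After move 2 (R'): R=GRGR U=WBWR F=OWGW D=YOYG B=YRYB
After move 3 (U'): U=BRWW F=BBGW R=OWGR B=GRYB L=YROO
After move 4 (U'): U=RWBW F=YRGW R=BBGR B=OWYB L=GROO
After move 5 (F): F=GYWR U=RWOR R=BBWR D=GBYG L=GYOO
Query: R face = BBWR

Answer: B B W R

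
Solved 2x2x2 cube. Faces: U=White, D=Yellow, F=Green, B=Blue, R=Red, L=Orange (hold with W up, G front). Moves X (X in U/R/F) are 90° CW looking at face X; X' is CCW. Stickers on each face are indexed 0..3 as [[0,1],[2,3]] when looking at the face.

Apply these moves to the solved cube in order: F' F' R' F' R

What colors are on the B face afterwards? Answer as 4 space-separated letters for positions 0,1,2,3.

Answer: O B B B

Derivation:
After move 1 (F'): F=GGGG U=WWRR R=YRYR D=OOYY L=OWOW
After move 2 (F'): F=GGGG U=WWYY R=OROR D=WWYY L=OROR
After move 3 (R'): R=RROO U=WBYB F=GWGY D=WGYG B=YBWB
After move 4 (F'): F=WYGG U=WBRO R=GRWO D=RRYG L=OBOY
After move 5 (R): R=WGOR U=WYRG F=WRGG D=RWYY B=OBBB
Query: B face = OBBB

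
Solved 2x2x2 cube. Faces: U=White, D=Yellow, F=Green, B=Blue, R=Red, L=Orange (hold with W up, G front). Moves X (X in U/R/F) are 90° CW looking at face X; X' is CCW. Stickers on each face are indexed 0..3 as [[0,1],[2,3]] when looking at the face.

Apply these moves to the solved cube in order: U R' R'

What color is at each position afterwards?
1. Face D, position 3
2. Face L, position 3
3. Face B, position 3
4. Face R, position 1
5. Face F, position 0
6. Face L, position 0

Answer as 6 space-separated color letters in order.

After move 1 (U): U=WWWW F=RRGG R=BBRR B=OOBB L=GGOO
After move 2 (R'): R=BRBR U=WBWO F=RWGW D=YRYG B=YOYB
After move 3 (R'): R=RRBB U=WYWY F=RBGO D=YWYW B=GORB
Query 1: D[3] = W
Query 2: L[3] = O
Query 3: B[3] = B
Query 4: R[1] = R
Query 5: F[0] = R
Query 6: L[0] = G

Answer: W O B R R G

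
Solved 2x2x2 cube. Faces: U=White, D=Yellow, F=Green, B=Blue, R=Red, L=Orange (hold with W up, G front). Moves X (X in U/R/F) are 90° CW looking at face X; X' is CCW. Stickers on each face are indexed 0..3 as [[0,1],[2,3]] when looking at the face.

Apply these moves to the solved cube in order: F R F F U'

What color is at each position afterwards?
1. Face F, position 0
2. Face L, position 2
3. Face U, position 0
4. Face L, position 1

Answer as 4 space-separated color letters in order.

After move 1 (F): F=GGGG U=WWOO R=WRWR D=RRYY L=OYOY
After move 2 (R): R=WWRR U=WGOG F=GRGY D=RBYB B=OBWB
After move 3 (F): F=GGYR U=WGYY R=OWGR D=RWYB L=OROB
After move 4 (F): F=YGRG U=WGBR R=YWYR D=GOYB L=OROW
After move 5 (U'): U=GRWB F=ORRG R=YGYR B=YWWB L=OBOW
Query 1: F[0] = O
Query 2: L[2] = O
Query 3: U[0] = G
Query 4: L[1] = B

Answer: O O G B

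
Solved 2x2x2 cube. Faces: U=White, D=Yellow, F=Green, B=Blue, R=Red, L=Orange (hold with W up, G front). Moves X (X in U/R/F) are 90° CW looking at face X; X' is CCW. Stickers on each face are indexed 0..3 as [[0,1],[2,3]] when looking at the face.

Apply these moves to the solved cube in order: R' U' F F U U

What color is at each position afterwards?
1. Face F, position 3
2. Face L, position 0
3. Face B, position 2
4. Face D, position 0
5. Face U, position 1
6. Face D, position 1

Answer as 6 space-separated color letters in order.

After move 1 (R'): R=RRRR U=WBWB F=GWGW D=YGYG B=YBYB
After move 2 (U'): U=BBWW F=OOGW R=GWRR B=RRYB L=YBOO
After move 3 (F): F=GOWO U=BBOB R=WWWR D=RGYG L=YYOG
After move 4 (F): F=WGOO U=BBGY R=OWBR D=WWYG L=YROG
After move 5 (U): U=GBYB F=OWOO R=RRBR B=YRYB L=WGOG
After move 6 (U): U=YGBB F=RROO R=YRBR B=WGYB L=OWOG
Query 1: F[3] = O
Query 2: L[0] = O
Query 3: B[2] = Y
Query 4: D[0] = W
Query 5: U[1] = G
Query 6: D[1] = W

Answer: O O Y W G W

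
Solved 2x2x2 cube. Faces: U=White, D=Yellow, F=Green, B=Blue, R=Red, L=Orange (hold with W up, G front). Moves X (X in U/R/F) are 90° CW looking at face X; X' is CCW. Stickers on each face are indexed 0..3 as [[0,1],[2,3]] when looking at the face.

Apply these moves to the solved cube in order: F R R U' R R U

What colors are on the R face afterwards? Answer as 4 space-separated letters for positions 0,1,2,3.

Answer: B W B G

Derivation:
After move 1 (F): F=GGGG U=WWOO R=WRWR D=RRYY L=OYOY
After move 2 (R): R=WWRR U=WGOG F=GRGY D=RBYB B=OBWB
After move 3 (R): R=RWRW U=WROY F=GBGB D=RWYO B=GBGB
After move 4 (U'): U=RYWO F=OYGB R=GBRW B=RWGB L=GBOY
After move 5 (R): R=RGWB U=RYWB F=OWGO D=RGYR B=OWYB
After move 6 (R): R=WRBG U=RWWO F=OGGR D=RYYO B=BWYB
After move 7 (U): U=WROW F=WRGR R=BWBG B=GBYB L=OGOY
Query: R face = BWBG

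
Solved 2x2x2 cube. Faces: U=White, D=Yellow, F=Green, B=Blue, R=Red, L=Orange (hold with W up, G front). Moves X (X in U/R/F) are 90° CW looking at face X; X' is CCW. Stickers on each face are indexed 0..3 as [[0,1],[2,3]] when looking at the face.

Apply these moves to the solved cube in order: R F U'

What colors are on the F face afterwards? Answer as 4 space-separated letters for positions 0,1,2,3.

Answer: O Y Y Y

Derivation:
After move 1 (R): R=RRRR U=WGWG F=GYGY D=YBYB B=WBWB
After move 2 (F): F=GGYY U=WGOO R=WRGR D=RRYB L=OYOB
After move 3 (U'): U=GOWO F=OYYY R=GGGR B=WRWB L=WBOB
Query: F face = OYYY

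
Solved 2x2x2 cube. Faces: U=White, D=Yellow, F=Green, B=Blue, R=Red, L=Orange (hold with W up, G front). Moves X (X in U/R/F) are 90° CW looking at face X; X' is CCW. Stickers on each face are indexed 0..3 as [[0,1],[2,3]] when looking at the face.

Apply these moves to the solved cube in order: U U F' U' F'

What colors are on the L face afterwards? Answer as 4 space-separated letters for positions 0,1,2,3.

Answer: G O O W

Derivation:
After move 1 (U): U=WWWW F=RRGG R=BBRR B=OOBB L=GGOO
After move 2 (U): U=WWWW F=BBGG R=OORR B=GGBB L=RROO
After move 3 (F'): F=BGBG U=WWOR R=YOYR D=ROYY L=RWOW
After move 4 (U'): U=WRWO F=RWBG R=BGYR B=YOBB L=GGOW
After move 5 (F'): F=WGRB U=WRBY R=OGRR D=GWYY L=GOOW
Query: L face = GOOW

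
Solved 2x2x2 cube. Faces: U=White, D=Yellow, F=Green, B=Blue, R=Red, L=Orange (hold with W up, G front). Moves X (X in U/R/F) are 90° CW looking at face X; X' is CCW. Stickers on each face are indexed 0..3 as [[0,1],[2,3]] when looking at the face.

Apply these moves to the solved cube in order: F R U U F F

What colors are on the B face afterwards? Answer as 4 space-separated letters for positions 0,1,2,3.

Answer: G R W B

Derivation:
After move 1 (F): F=GGGG U=WWOO R=WRWR D=RRYY L=OYOY
After move 2 (R): R=WWRR U=WGOG F=GRGY D=RBYB B=OBWB
After move 3 (U): U=OWGG F=WWGY R=OBRR B=OYWB L=GROY
After move 4 (U): U=GOGW F=OBGY R=OYRR B=GRWB L=WWOY
After move 5 (F): F=GOYB U=GOYW R=GYWR D=ROYB L=WROB
After move 6 (F): F=YGBO U=GOBR R=YYWR D=WGYB L=WROO
Query: B face = GRWB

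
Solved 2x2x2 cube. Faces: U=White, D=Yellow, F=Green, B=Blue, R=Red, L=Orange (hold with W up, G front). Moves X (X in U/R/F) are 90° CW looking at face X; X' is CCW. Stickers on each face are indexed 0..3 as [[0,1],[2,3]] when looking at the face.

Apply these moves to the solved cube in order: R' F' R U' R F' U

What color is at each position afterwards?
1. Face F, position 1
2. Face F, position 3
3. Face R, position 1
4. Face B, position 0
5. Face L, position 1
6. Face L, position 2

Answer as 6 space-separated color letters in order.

After move 1 (R'): R=RRRR U=WBWB F=GWGW D=YGYG B=YBYB
After move 2 (F'): F=WWGG U=WBRR R=GRYR D=OOYG L=OBOW
After move 3 (R): R=YGRR U=WWRG F=WOGG D=OYYY B=RBBB
After move 4 (U'): U=WGWR F=OBGG R=WORR B=YGBB L=RBOW
After move 5 (R): R=RWRO U=WBWG F=OYGY D=OBYY B=RGGB
After move 6 (F'): F=YYOG U=WBRR R=BWOO D=BWYY L=RGOW
After move 7 (U): U=RWRB F=BWOG R=RGOO B=RGGB L=YYOW
Query 1: F[1] = W
Query 2: F[3] = G
Query 3: R[1] = G
Query 4: B[0] = R
Query 5: L[1] = Y
Query 6: L[2] = O

Answer: W G G R Y O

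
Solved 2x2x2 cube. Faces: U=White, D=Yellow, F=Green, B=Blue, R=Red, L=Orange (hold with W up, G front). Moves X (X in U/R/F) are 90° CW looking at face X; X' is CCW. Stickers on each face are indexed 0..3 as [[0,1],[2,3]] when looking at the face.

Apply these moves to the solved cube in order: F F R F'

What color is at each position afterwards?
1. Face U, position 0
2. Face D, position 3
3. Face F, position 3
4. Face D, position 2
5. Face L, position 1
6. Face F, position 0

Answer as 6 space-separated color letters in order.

After move 1 (F): F=GGGG U=WWOO R=WRWR D=RRYY L=OYOY
After move 2 (F): F=GGGG U=WWYY R=OROR D=WWYY L=OROR
After move 3 (R): R=OORR U=WGYG F=GWGY D=WBYB B=YBWB
After move 4 (F'): F=WYGG U=WGOR R=BOWR D=RRYB L=OGOY
Query 1: U[0] = W
Query 2: D[3] = B
Query 3: F[3] = G
Query 4: D[2] = Y
Query 5: L[1] = G
Query 6: F[0] = W

Answer: W B G Y G W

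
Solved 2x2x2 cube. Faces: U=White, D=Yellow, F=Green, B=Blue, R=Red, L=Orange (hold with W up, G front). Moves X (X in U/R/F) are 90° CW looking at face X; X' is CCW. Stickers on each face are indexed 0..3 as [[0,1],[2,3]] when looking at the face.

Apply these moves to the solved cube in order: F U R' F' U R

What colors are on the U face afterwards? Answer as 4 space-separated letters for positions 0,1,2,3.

Answer: B R B G

Derivation:
After move 1 (F): F=GGGG U=WWOO R=WRWR D=RRYY L=OYOY
After move 2 (U): U=OWOW F=WRGG R=BBWR B=OYBB L=GGOY
After move 3 (R'): R=BRBW U=OBOO F=WWGW D=RRYG B=YYRB
After move 4 (F'): F=WWWG U=OBBB R=RRRW D=GYYG L=GOOO
After move 5 (U): U=BOBB F=RRWG R=YYRW B=GORB L=WWOO
After move 6 (R): R=RYWY U=BRBG F=RYWG D=GRYG B=BOOB
Query: U face = BRBG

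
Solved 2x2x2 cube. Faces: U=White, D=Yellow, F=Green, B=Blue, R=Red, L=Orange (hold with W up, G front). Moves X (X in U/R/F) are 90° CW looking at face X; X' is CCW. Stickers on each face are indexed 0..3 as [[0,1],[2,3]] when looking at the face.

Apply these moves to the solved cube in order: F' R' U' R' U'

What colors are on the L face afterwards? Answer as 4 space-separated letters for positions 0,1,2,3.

After move 1 (F'): F=GGGG U=WWRR R=YRYR D=OOYY L=OWOW
After move 2 (R'): R=RRYY U=WBRB F=GWGR D=OGYG B=YBOB
After move 3 (U'): U=BBWR F=OWGR R=GWYY B=RROB L=YBOW
After move 4 (R'): R=WYGY U=BOWR F=OBGR D=OWYR B=GRGB
After move 5 (U'): U=ORBW F=YBGR R=OBGY B=WYGB L=GROW
Query: L face = GROW

Answer: G R O W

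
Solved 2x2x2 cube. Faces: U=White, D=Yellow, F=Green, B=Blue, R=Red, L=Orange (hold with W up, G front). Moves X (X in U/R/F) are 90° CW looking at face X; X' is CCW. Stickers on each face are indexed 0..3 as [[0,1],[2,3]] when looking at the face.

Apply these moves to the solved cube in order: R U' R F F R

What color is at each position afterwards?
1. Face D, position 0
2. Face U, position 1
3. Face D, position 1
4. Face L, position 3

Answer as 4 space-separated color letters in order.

Answer: Y G G R

Derivation:
After move 1 (R): R=RRRR U=WGWG F=GYGY D=YBYB B=WBWB
After move 2 (U'): U=GGWW F=OOGY R=GYRR B=RRWB L=WBOO
After move 3 (R): R=RGRY U=GOWY F=OBGB D=YWYR B=WRGB
After move 4 (F): F=GOBB U=GOOB R=WGYY D=RRYR L=WYOW
After move 5 (F): F=BGBO U=GOWY R=OGBY D=YWYR L=WROR
After move 6 (R): R=BOYG U=GGWO F=BWBR D=YGYW B=YROB
Query 1: D[0] = Y
Query 2: U[1] = G
Query 3: D[1] = G
Query 4: L[3] = R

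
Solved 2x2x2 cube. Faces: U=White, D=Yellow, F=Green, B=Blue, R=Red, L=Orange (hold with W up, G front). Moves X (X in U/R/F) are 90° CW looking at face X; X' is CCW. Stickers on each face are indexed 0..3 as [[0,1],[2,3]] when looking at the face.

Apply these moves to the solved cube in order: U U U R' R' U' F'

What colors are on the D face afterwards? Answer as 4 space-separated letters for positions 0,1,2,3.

Answer: R O Y W

Derivation:
After move 1 (U): U=WWWW F=RRGG R=BBRR B=OOBB L=GGOO
After move 2 (U): U=WWWW F=BBGG R=OORR B=GGBB L=RROO
After move 3 (U): U=WWWW F=OOGG R=GGRR B=RRBB L=BBOO
After move 4 (R'): R=GRGR U=WBWR F=OWGW D=YOYG B=YRYB
After move 5 (R'): R=RRGG U=WYWY F=OBGR D=YWYW B=GROB
After move 6 (U'): U=YYWW F=BBGR R=OBGG B=RROB L=GROO
After move 7 (F'): F=BRBG U=YYOG R=WBYG D=ROYW L=GWOW
Query: D face = ROYW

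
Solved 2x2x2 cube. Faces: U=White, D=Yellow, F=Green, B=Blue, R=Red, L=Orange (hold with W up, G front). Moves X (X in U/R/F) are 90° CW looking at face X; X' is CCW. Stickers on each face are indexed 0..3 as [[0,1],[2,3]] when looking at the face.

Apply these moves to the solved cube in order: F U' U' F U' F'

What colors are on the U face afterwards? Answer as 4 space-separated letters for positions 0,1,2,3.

Answer: O R G W

Derivation:
After move 1 (F): F=GGGG U=WWOO R=WRWR D=RRYY L=OYOY
After move 2 (U'): U=WOWO F=OYGG R=GGWR B=WRBB L=BBOY
After move 3 (U'): U=OOWW F=BBGG R=OYWR B=GGBB L=WROY
After move 4 (F): F=GBGB U=OOYR R=WYWR D=WOYY L=WROR
After move 5 (U'): U=OROY F=WRGB R=GBWR B=WYBB L=GGOR
After move 6 (F'): F=RBWG U=ORGW R=OBWR D=GRYY L=GYOO
Query: U face = ORGW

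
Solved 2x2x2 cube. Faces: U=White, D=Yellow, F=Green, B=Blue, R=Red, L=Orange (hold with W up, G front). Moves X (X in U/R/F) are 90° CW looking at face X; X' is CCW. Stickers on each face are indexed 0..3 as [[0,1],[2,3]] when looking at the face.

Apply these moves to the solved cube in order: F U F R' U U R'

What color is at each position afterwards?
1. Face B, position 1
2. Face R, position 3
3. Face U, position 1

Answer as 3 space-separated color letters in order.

Answer: W O B

Derivation:
After move 1 (F): F=GGGG U=WWOO R=WRWR D=RRYY L=OYOY
After move 2 (U): U=OWOW F=WRGG R=BBWR B=OYBB L=GGOY
After move 3 (F): F=GWGR U=OWYG R=OBWR D=WBYY L=GROR
After move 4 (R'): R=BROW U=OBYO F=GWGG D=WWYR B=YYBB
After move 5 (U): U=YOOB F=BRGG R=YYOW B=GRBB L=GWOR
After move 6 (U): U=OYBO F=YYGG R=GROW B=GWBB L=BROR
After move 7 (R'): R=RWGO U=OBBG F=YYGO D=WYYG B=RWWB
Query 1: B[1] = W
Query 2: R[3] = O
Query 3: U[1] = B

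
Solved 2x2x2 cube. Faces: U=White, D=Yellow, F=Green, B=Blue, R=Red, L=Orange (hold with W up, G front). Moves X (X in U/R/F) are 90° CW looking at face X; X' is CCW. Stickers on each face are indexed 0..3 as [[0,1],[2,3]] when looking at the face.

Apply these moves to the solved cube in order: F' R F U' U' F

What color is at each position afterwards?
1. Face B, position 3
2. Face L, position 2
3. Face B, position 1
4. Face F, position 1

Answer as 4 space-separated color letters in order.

After move 1 (F'): F=GGGG U=WWRR R=YRYR D=OOYY L=OWOW
After move 2 (R): R=YYRR U=WGRG F=GOGY D=OBYB B=RBWB
After move 3 (F): F=GGYO U=WGWW R=RYGR D=RYYB L=OOOB
After move 4 (U'): U=GWWW F=OOYO R=GGGR B=RYWB L=RBOB
After move 5 (U'): U=WWGW F=RBYO R=OOGR B=GGWB L=RYOB
After move 6 (F): F=YROB U=WWBY R=GOWR D=GOYB L=RROY
Query 1: B[3] = B
Query 2: L[2] = O
Query 3: B[1] = G
Query 4: F[1] = R

Answer: B O G R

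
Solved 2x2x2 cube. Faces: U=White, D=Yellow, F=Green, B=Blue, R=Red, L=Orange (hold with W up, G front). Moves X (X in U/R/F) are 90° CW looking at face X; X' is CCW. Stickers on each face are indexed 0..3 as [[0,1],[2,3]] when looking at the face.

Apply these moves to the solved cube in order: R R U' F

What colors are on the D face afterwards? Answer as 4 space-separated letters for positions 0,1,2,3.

After move 1 (R): R=RRRR U=WGWG F=GYGY D=YBYB B=WBWB
After move 2 (R): R=RRRR U=WYWY F=GBGB D=YWYW B=GBGB
After move 3 (U'): U=YYWW F=OOGB R=GBRR B=RRGB L=GBOO
After move 4 (F): F=GOBO U=YYOB R=WBWR D=RGYW L=GYOW
Query: D face = RGYW

Answer: R G Y W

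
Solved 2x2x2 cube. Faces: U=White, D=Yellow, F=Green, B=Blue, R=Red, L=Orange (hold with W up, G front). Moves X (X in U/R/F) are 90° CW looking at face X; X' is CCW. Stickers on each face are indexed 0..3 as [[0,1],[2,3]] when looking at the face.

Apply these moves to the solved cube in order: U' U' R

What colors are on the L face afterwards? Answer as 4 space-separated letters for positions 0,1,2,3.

Answer: R R O O

Derivation:
After move 1 (U'): U=WWWW F=OOGG R=GGRR B=RRBB L=BBOO
After move 2 (U'): U=WWWW F=BBGG R=OORR B=GGBB L=RROO
After move 3 (R): R=RORO U=WBWG F=BYGY D=YBYG B=WGWB
Query: L face = RROO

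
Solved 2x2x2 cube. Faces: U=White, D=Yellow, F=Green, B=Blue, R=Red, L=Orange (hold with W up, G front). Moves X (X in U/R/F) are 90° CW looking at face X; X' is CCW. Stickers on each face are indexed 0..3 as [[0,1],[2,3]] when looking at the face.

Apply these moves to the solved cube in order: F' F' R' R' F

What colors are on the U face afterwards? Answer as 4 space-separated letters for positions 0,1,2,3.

Answer: W W R R

Derivation:
After move 1 (F'): F=GGGG U=WWRR R=YRYR D=OOYY L=OWOW
After move 2 (F'): F=GGGG U=WWYY R=OROR D=WWYY L=OROR
After move 3 (R'): R=RROO U=WBYB F=GWGY D=WGYG B=YBWB
After move 4 (R'): R=RORO U=WWYY F=GBGB D=WWYY B=GBGB
After move 5 (F): F=GGBB U=WWRR R=YOYO D=RRYY L=OWOW
Query: U face = WWRR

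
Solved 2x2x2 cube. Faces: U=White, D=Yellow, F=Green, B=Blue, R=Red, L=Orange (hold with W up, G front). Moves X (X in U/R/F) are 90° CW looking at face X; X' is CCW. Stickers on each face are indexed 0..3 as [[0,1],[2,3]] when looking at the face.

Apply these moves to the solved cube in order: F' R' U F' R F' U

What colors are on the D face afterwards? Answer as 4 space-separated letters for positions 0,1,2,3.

Answer: B B Y O

Derivation:
After move 1 (F'): F=GGGG U=WWRR R=YRYR D=OOYY L=OWOW
After move 2 (R'): R=RRYY U=WBRB F=GWGR D=OGYG B=YBOB
After move 3 (U): U=RWBB F=RRGR R=YBYY B=OWOB L=GWOW
After move 4 (F'): F=RRRG U=RWYY R=GBOY D=WWYG L=GBOB
After move 5 (R): R=OGYB U=RRYG F=RWRG D=WOYO B=YWWB
After move 6 (F'): F=WGRR U=RROY R=OGWB D=BBYO L=GGOY
After move 7 (U): U=ORYR F=OGRR R=YWWB B=GGWB L=WGOY
Query: D face = BBYO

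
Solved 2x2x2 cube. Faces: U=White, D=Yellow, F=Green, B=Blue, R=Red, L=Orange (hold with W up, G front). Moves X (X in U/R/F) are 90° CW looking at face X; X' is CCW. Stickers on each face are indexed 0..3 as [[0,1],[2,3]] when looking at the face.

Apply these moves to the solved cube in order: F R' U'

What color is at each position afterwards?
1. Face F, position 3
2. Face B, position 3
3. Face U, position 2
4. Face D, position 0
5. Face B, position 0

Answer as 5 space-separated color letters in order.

After move 1 (F): F=GGGG U=WWOO R=WRWR D=RRYY L=OYOY
After move 2 (R'): R=RRWW U=WBOB F=GWGO D=RGYG B=YBRB
After move 3 (U'): U=BBWO F=OYGO R=GWWW B=RRRB L=YBOY
Query 1: F[3] = O
Query 2: B[3] = B
Query 3: U[2] = W
Query 4: D[0] = R
Query 5: B[0] = R

Answer: O B W R R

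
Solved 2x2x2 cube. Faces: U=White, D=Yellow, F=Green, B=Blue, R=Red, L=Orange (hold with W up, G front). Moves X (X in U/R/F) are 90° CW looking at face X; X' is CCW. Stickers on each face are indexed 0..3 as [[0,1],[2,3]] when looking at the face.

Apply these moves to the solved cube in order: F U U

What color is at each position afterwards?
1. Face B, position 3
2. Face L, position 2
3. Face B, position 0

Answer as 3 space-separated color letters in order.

After move 1 (F): F=GGGG U=WWOO R=WRWR D=RRYY L=OYOY
After move 2 (U): U=OWOW F=WRGG R=BBWR B=OYBB L=GGOY
After move 3 (U): U=OOWW F=BBGG R=OYWR B=GGBB L=WROY
Query 1: B[3] = B
Query 2: L[2] = O
Query 3: B[0] = G

Answer: B O G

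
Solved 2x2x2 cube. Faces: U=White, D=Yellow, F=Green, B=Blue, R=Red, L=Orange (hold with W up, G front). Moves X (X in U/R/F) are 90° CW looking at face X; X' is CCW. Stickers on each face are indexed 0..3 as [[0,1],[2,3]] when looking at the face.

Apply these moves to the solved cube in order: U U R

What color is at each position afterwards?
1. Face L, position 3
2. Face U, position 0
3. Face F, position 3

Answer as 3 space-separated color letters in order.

After move 1 (U): U=WWWW F=RRGG R=BBRR B=OOBB L=GGOO
After move 2 (U): U=WWWW F=BBGG R=OORR B=GGBB L=RROO
After move 3 (R): R=RORO U=WBWG F=BYGY D=YBYG B=WGWB
Query 1: L[3] = O
Query 2: U[0] = W
Query 3: F[3] = Y

Answer: O W Y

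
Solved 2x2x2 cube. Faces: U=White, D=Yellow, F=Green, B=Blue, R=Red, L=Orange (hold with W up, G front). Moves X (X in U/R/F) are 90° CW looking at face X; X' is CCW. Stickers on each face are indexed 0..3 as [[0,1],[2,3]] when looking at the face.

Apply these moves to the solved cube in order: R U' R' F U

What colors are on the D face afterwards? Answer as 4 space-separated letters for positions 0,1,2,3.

Answer: G Y Y Y

Derivation:
After move 1 (R): R=RRRR U=WGWG F=GYGY D=YBYB B=WBWB
After move 2 (U'): U=GGWW F=OOGY R=GYRR B=RRWB L=WBOO
After move 3 (R'): R=YRGR U=GWWR F=OGGW D=YOYY B=BRBB
After move 4 (F): F=GOWG U=GWOB R=WRRR D=GYYY L=WYOO
After move 5 (U): U=OGBW F=WRWG R=BRRR B=WYBB L=GOOO
Query: D face = GYYY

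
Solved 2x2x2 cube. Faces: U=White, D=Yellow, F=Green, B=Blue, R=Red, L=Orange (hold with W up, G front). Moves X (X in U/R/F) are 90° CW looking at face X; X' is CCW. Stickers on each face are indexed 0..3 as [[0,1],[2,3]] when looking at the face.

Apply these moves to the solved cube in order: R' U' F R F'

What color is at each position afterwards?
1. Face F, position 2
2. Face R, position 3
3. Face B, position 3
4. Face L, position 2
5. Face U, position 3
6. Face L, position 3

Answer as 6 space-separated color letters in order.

Answer: G W B O R O

Derivation:
After move 1 (R'): R=RRRR U=WBWB F=GWGW D=YGYG B=YBYB
After move 2 (U'): U=BBWW F=OOGW R=GWRR B=RRYB L=YBOO
After move 3 (F): F=GOWO U=BBOB R=WWWR D=RGYG L=YYOG
After move 4 (R): R=WWRW U=BOOO F=GGWG D=RYYR B=BRBB
After move 5 (F'): F=GGGW U=BOWR R=YWRW D=YGYR L=YOOO
Query 1: F[2] = G
Query 2: R[3] = W
Query 3: B[3] = B
Query 4: L[2] = O
Query 5: U[3] = R
Query 6: L[3] = O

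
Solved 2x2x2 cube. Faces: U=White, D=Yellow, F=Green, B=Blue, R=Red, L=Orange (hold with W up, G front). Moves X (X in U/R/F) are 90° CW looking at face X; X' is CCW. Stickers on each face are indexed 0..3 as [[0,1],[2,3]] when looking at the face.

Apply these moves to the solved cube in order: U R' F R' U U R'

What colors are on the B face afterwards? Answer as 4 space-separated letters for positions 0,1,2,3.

After move 1 (U): U=WWWW F=RRGG R=BBRR B=OOBB L=GGOO
After move 2 (R'): R=BRBR U=WBWO F=RWGW D=YRYG B=YOYB
After move 3 (F): F=GRWW U=WBOG R=WROR D=BBYG L=GYOR
After move 4 (R'): R=RRWO U=WYOY F=GBWG D=BRYW B=GOBB
After move 5 (U): U=OWYY F=RRWG R=GOWO B=GYBB L=GBOR
After move 6 (U): U=YOYW F=GOWG R=GYWO B=GBBB L=RROR
After move 7 (R'): R=YOGW U=YBYG F=GOWW D=BOYG B=WBRB
Query: B face = WBRB

Answer: W B R B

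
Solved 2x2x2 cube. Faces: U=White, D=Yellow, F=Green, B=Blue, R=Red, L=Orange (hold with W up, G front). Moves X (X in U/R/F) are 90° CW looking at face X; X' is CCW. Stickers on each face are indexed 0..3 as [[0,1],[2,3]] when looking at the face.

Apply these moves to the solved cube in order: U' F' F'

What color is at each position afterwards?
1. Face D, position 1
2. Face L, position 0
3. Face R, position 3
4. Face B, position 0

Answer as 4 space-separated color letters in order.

After move 1 (U'): U=WWWW F=OOGG R=GGRR B=RRBB L=BBOO
After move 2 (F'): F=OGOG U=WWGR R=YGYR D=BOYY L=BWOW
After move 3 (F'): F=GGOO U=WWYY R=OGBR D=WWYY L=BROG
Query 1: D[1] = W
Query 2: L[0] = B
Query 3: R[3] = R
Query 4: B[0] = R

Answer: W B R R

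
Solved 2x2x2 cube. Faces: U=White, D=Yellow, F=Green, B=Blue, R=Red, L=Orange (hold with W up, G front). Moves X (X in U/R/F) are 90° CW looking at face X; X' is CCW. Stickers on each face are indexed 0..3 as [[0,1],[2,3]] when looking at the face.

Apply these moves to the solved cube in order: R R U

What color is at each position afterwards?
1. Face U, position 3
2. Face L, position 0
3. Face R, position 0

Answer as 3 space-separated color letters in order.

After move 1 (R): R=RRRR U=WGWG F=GYGY D=YBYB B=WBWB
After move 2 (R): R=RRRR U=WYWY F=GBGB D=YWYW B=GBGB
After move 3 (U): U=WWYY F=RRGB R=GBRR B=OOGB L=GBOO
Query 1: U[3] = Y
Query 2: L[0] = G
Query 3: R[0] = G

Answer: Y G G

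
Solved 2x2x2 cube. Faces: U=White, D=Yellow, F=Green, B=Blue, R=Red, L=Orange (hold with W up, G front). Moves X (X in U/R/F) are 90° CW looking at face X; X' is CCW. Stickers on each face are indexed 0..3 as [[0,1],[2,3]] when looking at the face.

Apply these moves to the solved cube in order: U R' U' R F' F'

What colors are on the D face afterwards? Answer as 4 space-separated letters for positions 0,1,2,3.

After move 1 (U): U=WWWW F=RRGG R=BBRR B=OOBB L=GGOO
After move 2 (R'): R=BRBR U=WBWO F=RWGW D=YRYG B=YOYB
After move 3 (U'): U=BOWW F=GGGW R=RWBR B=BRYB L=YOOO
After move 4 (R): R=BRRW U=BGWW F=GRGG D=YYYB B=WROB
After move 5 (F'): F=RGGG U=BGBR R=YRYW D=OOYB L=YWOW
After move 6 (F'): F=GGRG U=BGYY R=OROW D=WWYB L=YROB
Query: D face = WWYB

Answer: W W Y B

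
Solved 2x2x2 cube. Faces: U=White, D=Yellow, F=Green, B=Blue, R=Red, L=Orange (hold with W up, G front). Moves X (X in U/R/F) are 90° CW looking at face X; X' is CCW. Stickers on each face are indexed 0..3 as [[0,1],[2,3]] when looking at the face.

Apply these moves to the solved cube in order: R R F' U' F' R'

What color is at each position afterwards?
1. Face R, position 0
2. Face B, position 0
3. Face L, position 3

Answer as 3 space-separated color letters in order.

Answer: B W W

Derivation:
After move 1 (R): R=RRRR U=WGWG F=GYGY D=YBYB B=WBWB
After move 2 (R): R=RRRR U=WYWY F=GBGB D=YWYW B=GBGB
After move 3 (F'): F=BBGG U=WYRR R=WRYR D=OOYW L=OYOW
After move 4 (U'): U=YRWR F=OYGG R=BBYR B=WRGB L=GBOW
After move 5 (F'): F=YGOG U=YRBY R=OBOR D=BWYW L=GROW
After move 6 (R'): R=BROO U=YGBW F=YROY D=BGYG B=WRWB
Query 1: R[0] = B
Query 2: B[0] = W
Query 3: L[3] = W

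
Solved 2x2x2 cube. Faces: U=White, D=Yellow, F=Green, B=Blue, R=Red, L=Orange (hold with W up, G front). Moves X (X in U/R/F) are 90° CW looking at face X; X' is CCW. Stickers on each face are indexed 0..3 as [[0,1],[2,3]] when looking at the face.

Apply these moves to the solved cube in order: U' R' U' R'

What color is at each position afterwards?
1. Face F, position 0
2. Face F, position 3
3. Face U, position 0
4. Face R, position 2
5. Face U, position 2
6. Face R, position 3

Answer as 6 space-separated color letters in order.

Answer: B W B O W G

Derivation:
After move 1 (U'): U=WWWW F=OOGG R=GGRR B=RRBB L=BBOO
After move 2 (R'): R=GRGR U=WBWR F=OWGW D=YOYG B=YRYB
After move 3 (U'): U=BRWW F=BBGW R=OWGR B=GRYB L=YROO
After move 4 (R'): R=WROG U=BYWG F=BRGW D=YBYW B=GROB
Query 1: F[0] = B
Query 2: F[3] = W
Query 3: U[0] = B
Query 4: R[2] = O
Query 5: U[2] = W
Query 6: R[3] = G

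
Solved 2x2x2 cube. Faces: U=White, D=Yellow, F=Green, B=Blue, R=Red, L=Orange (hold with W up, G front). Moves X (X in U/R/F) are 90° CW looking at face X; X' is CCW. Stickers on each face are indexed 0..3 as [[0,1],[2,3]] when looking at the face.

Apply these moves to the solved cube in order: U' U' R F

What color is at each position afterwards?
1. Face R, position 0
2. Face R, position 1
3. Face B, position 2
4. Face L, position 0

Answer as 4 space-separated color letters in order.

Answer: W O W R

Derivation:
After move 1 (U'): U=WWWW F=OOGG R=GGRR B=RRBB L=BBOO
After move 2 (U'): U=WWWW F=BBGG R=OORR B=GGBB L=RROO
After move 3 (R): R=RORO U=WBWG F=BYGY D=YBYG B=WGWB
After move 4 (F): F=GBYY U=WBOR R=WOGO D=RRYG L=RYOB
Query 1: R[0] = W
Query 2: R[1] = O
Query 3: B[2] = W
Query 4: L[0] = R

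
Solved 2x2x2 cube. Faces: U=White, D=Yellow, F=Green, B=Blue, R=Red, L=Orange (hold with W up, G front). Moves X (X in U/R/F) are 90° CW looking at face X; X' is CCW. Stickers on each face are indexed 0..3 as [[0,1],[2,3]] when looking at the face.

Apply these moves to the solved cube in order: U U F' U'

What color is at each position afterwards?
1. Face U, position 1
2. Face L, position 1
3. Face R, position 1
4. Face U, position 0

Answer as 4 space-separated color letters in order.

After move 1 (U): U=WWWW F=RRGG R=BBRR B=OOBB L=GGOO
After move 2 (U): U=WWWW F=BBGG R=OORR B=GGBB L=RROO
After move 3 (F'): F=BGBG U=WWOR R=YOYR D=ROYY L=RWOW
After move 4 (U'): U=WRWO F=RWBG R=BGYR B=YOBB L=GGOW
Query 1: U[1] = R
Query 2: L[1] = G
Query 3: R[1] = G
Query 4: U[0] = W

Answer: R G G W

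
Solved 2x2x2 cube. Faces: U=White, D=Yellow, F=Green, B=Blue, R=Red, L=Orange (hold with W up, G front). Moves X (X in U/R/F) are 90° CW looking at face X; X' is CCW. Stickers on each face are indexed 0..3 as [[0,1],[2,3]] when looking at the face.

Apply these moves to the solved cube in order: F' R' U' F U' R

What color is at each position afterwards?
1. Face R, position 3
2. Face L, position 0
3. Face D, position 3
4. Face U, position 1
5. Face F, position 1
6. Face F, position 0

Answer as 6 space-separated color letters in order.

After move 1 (F'): F=GGGG U=WWRR R=YRYR D=OOYY L=OWOW
After move 2 (R'): R=RRYY U=WBRB F=GWGR D=OGYG B=YBOB
After move 3 (U'): U=BBWR F=OWGR R=GWYY B=RROB L=YBOW
After move 4 (F): F=GORW U=BBWB R=WWRY D=YGYG L=YOOG
After move 5 (U'): U=BBBW F=YORW R=GORY B=WWOB L=RROG
After move 6 (R): R=RGYO U=BOBW F=YGRG D=YOYW B=WWBB
Query 1: R[3] = O
Query 2: L[0] = R
Query 3: D[3] = W
Query 4: U[1] = O
Query 5: F[1] = G
Query 6: F[0] = Y

Answer: O R W O G Y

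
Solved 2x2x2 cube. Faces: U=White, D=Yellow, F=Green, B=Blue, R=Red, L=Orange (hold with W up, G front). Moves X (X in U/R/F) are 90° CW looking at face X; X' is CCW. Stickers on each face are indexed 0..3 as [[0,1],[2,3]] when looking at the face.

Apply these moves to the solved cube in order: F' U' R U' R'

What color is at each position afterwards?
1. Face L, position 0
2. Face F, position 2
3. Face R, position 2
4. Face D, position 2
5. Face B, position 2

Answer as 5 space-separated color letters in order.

After move 1 (F'): F=GGGG U=WWRR R=YRYR D=OOYY L=OWOW
After move 2 (U'): U=WRWR F=OWGG R=GGYR B=YRBB L=BBOW
After move 3 (R): R=YGRG U=WWWG F=OOGY D=OBYY B=RRRB
After move 4 (U'): U=WGWW F=BBGY R=OORG B=YGRB L=RROW
After move 5 (R'): R=OGOR U=WRWY F=BGGW D=OBYY B=YGBB
Query 1: L[0] = R
Query 2: F[2] = G
Query 3: R[2] = O
Query 4: D[2] = Y
Query 5: B[2] = B

Answer: R G O Y B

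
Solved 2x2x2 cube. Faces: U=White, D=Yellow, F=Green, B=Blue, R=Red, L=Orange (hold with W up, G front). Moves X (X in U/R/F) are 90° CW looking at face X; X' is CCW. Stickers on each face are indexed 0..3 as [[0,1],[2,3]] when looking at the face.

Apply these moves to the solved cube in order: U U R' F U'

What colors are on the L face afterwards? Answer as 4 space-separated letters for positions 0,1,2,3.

Answer: Y G O B

Derivation:
After move 1 (U): U=WWWW F=RRGG R=BBRR B=OOBB L=GGOO
After move 2 (U): U=WWWW F=BBGG R=OORR B=GGBB L=RROO
After move 3 (R'): R=OROR U=WBWG F=BWGW D=YBYG B=YGYB
After move 4 (F): F=GBWW U=WBOR R=WRGR D=OOYG L=RYOB
After move 5 (U'): U=BRWO F=RYWW R=GBGR B=WRYB L=YGOB
Query: L face = YGOB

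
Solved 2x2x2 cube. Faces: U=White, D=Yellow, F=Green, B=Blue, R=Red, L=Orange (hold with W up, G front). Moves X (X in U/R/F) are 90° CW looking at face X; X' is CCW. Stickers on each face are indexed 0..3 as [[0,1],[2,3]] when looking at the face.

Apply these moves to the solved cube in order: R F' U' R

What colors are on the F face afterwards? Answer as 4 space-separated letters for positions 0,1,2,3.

Answer: O O G B

Derivation:
After move 1 (R): R=RRRR U=WGWG F=GYGY D=YBYB B=WBWB
After move 2 (F'): F=YYGG U=WGRR R=BRYR D=OOYB L=OGOW
After move 3 (U'): U=GRWR F=OGGG R=YYYR B=BRWB L=WBOW
After move 4 (R): R=YYRY U=GGWG F=OOGB D=OWYB B=RRRB
Query: F face = OOGB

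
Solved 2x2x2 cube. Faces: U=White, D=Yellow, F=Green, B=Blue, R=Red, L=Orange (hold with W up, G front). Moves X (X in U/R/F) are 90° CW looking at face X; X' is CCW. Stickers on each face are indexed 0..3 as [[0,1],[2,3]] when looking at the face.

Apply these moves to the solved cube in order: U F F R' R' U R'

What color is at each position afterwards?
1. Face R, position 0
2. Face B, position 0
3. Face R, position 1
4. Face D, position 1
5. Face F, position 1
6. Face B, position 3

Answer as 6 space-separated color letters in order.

After move 1 (U): U=WWWW F=RRGG R=BBRR B=OOBB L=GGOO
After move 2 (F): F=GRGR U=WWOG R=WBWR D=RBYY L=GYOY
After move 3 (F): F=GGRR U=WWYY R=OBGR D=WWYY L=GROB
After move 4 (R'): R=BROG U=WBYO F=GWRY D=WGYR B=YOWB
After move 5 (R'): R=RGBO U=WWYY F=GBRO D=WWYY B=ROGB
After move 6 (U): U=YWYW F=RGRO R=ROBO B=GRGB L=GBOB
After move 7 (R'): R=OORB U=YGYG F=RWRW D=WGYO B=YRWB
Query 1: R[0] = O
Query 2: B[0] = Y
Query 3: R[1] = O
Query 4: D[1] = G
Query 5: F[1] = W
Query 6: B[3] = B

Answer: O Y O G W B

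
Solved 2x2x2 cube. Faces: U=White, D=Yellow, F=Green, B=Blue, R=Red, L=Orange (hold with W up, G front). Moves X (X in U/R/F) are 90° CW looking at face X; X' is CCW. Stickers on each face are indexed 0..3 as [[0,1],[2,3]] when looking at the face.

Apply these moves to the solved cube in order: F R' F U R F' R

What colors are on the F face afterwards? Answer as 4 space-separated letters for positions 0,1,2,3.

Answer: R G O O

Derivation:
After move 1 (F): F=GGGG U=WWOO R=WRWR D=RRYY L=OYOY
After move 2 (R'): R=RRWW U=WBOB F=GWGO D=RGYG B=YBRB
After move 3 (F): F=GGOW U=WBYY R=ORBW D=WRYG L=OROG
After move 4 (U): U=YWYB F=OROW R=YBBW B=ORRB L=GGOG
After move 5 (R): R=BYWB U=YRYW F=OROG D=WRYO B=BRWB
After move 6 (F'): F=RGOO U=YRBW R=RYWB D=GGYO L=GWOY
After move 7 (R): R=WRBY U=YGBO F=RGOO D=GWYB B=WRRB
Query: F face = RGOO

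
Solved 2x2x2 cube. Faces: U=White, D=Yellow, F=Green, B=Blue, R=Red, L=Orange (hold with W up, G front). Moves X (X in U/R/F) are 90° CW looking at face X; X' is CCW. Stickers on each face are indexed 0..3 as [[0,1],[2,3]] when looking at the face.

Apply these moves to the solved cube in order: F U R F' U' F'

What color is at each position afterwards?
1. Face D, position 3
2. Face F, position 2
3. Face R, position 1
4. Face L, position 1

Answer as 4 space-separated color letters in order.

Answer: O G Y W

Derivation:
After move 1 (F): F=GGGG U=WWOO R=WRWR D=RRYY L=OYOY
After move 2 (U): U=OWOW F=WRGG R=BBWR B=OYBB L=GGOY
After move 3 (R): R=WBRB U=OROG F=WRGY D=RBYO B=WYWB
After move 4 (F'): F=RYWG U=ORWR R=BBRB D=GYYO L=GGOO
After move 5 (U'): U=RROW F=GGWG R=RYRB B=BBWB L=WYOO
After move 6 (F'): F=GGGW U=RRRR R=YYGB D=YOYO L=WWOO
Query 1: D[3] = O
Query 2: F[2] = G
Query 3: R[1] = Y
Query 4: L[1] = W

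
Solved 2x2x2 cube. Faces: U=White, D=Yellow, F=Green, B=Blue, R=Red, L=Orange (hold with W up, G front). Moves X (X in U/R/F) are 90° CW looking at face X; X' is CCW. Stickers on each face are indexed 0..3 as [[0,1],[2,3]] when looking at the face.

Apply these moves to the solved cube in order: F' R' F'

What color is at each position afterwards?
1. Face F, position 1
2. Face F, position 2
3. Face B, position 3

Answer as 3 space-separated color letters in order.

After move 1 (F'): F=GGGG U=WWRR R=YRYR D=OOYY L=OWOW
After move 2 (R'): R=RRYY U=WBRB F=GWGR D=OGYG B=YBOB
After move 3 (F'): F=WRGG U=WBRY R=GROY D=WWYG L=OBOR
Query 1: F[1] = R
Query 2: F[2] = G
Query 3: B[3] = B

Answer: R G B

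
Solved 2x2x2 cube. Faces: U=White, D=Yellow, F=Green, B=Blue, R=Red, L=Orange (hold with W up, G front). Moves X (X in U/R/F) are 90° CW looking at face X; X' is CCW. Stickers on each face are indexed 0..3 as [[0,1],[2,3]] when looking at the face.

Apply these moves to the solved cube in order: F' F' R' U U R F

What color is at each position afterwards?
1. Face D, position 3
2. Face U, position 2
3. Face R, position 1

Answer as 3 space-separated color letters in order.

Answer: G R O

Derivation:
After move 1 (F'): F=GGGG U=WWRR R=YRYR D=OOYY L=OWOW
After move 2 (F'): F=GGGG U=WWYY R=OROR D=WWYY L=OROR
After move 3 (R'): R=RROO U=WBYB F=GWGY D=WGYG B=YBWB
After move 4 (U): U=YWBB F=RRGY R=YBOO B=ORWB L=GWOR
After move 5 (U): U=BYBW F=YBGY R=OROO B=GWWB L=RROR
After move 6 (R): R=OOOR U=BBBY F=YGGG D=WWYG B=WWYB
After move 7 (F): F=GYGG U=BBRR R=BOYR D=OOYG L=RWOW
Query 1: D[3] = G
Query 2: U[2] = R
Query 3: R[1] = O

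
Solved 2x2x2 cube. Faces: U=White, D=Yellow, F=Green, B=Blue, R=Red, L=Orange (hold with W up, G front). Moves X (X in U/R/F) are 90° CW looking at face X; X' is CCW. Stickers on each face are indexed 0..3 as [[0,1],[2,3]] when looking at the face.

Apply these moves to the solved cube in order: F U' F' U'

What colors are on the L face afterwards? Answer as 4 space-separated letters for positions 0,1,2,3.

After move 1 (F): F=GGGG U=WWOO R=WRWR D=RRYY L=OYOY
After move 2 (U'): U=WOWO F=OYGG R=GGWR B=WRBB L=BBOY
After move 3 (F'): F=YGOG U=WOGW R=RGRR D=BYYY L=BOOW
After move 4 (U'): U=OWWG F=BOOG R=YGRR B=RGBB L=WROW
Query: L face = WROW

Answer: W R O W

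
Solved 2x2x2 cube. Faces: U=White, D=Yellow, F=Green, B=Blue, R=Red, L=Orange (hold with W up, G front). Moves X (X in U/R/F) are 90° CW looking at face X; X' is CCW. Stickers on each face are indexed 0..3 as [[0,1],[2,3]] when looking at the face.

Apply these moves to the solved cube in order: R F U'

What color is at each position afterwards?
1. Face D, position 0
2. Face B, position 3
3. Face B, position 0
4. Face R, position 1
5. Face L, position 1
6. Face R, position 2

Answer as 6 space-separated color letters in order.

After move 1 (R): R=RRRR U=WGWG F=GYGY D=YBYB B=WBWB
After move 2 (F): F=GGYY U=WGOO R=WRGR D=RRYB L=OYOB
After move 3 (U'): U=GOWO F=OYYY R=GGGR B=WRWB L=WBOB
Query 1: D[0] = R
Query 2: B[3] = B
Query 3: B[0] = W
Query 4: R[1] = G
Query 5: L[1] = B
Query 6: R[2] = G

Answer: R B W G B G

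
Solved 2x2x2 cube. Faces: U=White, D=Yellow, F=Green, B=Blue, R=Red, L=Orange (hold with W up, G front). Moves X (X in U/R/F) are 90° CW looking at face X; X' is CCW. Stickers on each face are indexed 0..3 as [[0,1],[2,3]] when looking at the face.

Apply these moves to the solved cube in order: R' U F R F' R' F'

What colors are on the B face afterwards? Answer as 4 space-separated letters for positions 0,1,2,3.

Answer: O O G B

Derivation:
After move 1 (R'): R=RRRR U=WBWB F=GWGW D=YGYG B=YBYB
After move 2 (U): U=WWBB F=RRGW R=YBRR B=OOYB L=GWOO
After move 3 (F): F=GRWR U=WWOW R=BBBR D=RYYG L=GYOG
After move 4 (R): R=BBRB U=WROR F=GYWG D=RYYO B=WOWB
After move 5 (F'): F=YGGW U=WRBR R=YBRB D=YGYO L=GROO
After move 6 (R'): R=BBYR U=WWBW F=YRGR D=YGYW B=OOGB
After move 7 (F'): F=RRYG U=WWBY R=GBYR D=ROYW L=GWOB
Query: B face = OOGB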